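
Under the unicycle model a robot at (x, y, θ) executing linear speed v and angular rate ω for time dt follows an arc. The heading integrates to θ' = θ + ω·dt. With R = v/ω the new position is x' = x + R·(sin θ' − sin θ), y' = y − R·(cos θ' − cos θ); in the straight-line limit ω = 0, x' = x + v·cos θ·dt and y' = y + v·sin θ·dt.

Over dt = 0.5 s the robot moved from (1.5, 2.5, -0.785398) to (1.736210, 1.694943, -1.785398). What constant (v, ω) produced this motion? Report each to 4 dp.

Δθ = -1.785398 − -0.785398 = -1.000000
ω = Δθ/dt = -1.000000/0.5 = -2.0000
R = −Δy/(cos θ' − cos θ) = -0.8750
v = R·ω = -0.8750·-2.0000 = 1.7500

v = 1.7500, ω = -2.0000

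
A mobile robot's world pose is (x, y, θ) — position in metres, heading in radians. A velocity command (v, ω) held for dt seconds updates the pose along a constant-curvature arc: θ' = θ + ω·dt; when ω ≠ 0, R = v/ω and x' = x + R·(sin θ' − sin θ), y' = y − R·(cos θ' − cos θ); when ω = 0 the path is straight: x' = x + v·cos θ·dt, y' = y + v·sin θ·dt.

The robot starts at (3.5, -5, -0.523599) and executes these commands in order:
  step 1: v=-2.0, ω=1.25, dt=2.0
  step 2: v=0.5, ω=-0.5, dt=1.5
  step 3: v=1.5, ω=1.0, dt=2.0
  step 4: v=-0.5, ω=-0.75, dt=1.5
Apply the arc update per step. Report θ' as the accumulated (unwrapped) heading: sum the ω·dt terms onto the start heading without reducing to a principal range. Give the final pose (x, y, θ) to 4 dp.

(0.2999, -4.6106, 2.1014)

step 1: θ'=1.9764 (R=-1.6000) → pose (1.2298, -7.0170, 1.9764)
step 2: θ'=1.2264 (R=-1.0000) → pose (1.2074, -6.2848, 1.2264)
step 3: θ'=3.2264 (R=1.5000) → pose (-0.3316, -4.2837, 3.2264)
step 4: θ'=2.1014 (R=0.6667) → pose (0.2999, -4.6106, 2.1014)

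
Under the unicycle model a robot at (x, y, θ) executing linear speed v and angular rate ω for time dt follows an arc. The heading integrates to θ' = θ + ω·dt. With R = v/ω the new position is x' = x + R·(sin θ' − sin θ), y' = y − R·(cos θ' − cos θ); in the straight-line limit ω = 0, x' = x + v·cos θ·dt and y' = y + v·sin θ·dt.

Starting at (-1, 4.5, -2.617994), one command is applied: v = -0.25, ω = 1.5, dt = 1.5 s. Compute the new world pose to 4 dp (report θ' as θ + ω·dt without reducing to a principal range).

(-1.0234, 4.7998, -0.3680)

θ' = -2.6180 + 1.5·1.5 = -0.3680
R = v/ω = -0.25/1.5 = -0.1667
x' = -1 + -0.1667·(sin -0.3680 − sin -2.6180) = -1.0234
y' = 4.5 − -0.1667·(cos -0.3680 − cos -2.6180) = 4.7998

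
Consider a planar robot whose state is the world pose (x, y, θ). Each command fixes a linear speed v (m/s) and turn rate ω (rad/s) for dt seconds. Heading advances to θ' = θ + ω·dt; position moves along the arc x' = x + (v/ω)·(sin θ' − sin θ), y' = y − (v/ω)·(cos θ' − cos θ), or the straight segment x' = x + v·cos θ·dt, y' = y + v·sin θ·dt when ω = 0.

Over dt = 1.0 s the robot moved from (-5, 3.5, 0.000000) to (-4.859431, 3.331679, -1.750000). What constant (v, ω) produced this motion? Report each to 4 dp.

Δθ = -1.750000 − 0.000000 = -1.750000
ω = Δθ/dt = -1.750000/1.0 = -1.7500
R = −Δy/(cos θ' − cos θ) = -0.1429
v = R·ω = -0.1429·-1.7500 = 0.2500

v = 0.2500, ω = -1.7500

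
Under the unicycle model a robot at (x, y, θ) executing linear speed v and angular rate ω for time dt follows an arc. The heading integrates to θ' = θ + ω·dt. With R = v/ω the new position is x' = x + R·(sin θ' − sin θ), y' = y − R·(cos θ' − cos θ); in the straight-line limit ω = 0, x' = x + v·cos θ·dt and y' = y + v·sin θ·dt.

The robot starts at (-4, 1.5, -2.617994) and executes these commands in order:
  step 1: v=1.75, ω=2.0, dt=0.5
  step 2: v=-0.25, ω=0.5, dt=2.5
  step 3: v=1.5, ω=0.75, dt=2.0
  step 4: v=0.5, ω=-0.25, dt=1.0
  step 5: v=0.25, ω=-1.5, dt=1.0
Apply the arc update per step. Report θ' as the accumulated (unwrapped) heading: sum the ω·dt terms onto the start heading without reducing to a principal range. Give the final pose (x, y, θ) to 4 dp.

step 1: θ'=-1.6180 (R=0.8750) → pose (-4.4365, 0.7835, -1.6180)
step 2: θ'=-0.3680 (R=-0.5000) → pose (-4.7561, 1.2736, -0.3680)
step 3: θ'=1.1320 (R=2.0000) → pose (-2.2261, 2.2900, 1.1320)
step 4: θ'=0.8820 (R=-2.0000) → pose (-1.9596, 2.7116, 0.8820)
step 5: θ'=-0.6180 (R=-0.1667) → pose (-1.7343, 2.7415, -0.6180)

(-1.7343, 2.7415, -0.6180)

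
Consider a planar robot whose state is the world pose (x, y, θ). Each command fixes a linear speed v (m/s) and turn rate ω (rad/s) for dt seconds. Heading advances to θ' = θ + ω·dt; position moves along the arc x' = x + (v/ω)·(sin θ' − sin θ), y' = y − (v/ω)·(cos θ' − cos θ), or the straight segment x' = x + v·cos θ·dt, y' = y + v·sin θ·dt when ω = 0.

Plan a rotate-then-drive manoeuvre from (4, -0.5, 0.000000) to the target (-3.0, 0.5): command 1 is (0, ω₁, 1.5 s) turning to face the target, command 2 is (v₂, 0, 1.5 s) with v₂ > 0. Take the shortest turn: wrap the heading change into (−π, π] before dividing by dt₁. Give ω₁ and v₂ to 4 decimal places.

heading to target = atan2(0.5−-0.5, -3−4) = 2.9997
Δθ = wrap(2.9997 − 0.0000) = 2.9997; ω₁ = Δθ/dt₁ = 1.9998
distance = √((-3−4)² + (0.5−-0.5)²) = 7.0711; v₂ = distance/dt₂ = 4.7140

ω₁ = 1.9998, v₂ = 4.7140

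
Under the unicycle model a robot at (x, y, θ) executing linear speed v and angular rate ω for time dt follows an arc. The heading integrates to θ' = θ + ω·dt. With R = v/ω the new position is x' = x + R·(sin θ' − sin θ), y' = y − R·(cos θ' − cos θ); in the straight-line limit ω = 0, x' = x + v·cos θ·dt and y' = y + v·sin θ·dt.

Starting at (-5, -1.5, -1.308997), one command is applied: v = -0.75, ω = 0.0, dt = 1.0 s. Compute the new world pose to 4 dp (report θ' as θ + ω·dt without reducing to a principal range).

(-5.1941, -0.7756, -1.3090)

θ' = -1.3090 + 0.0·1.0 = -1.3090
ω = 0 → straight: x' = -5 + -0.75·cos(-1.3090)·1.0 = -5.1941
y' = -1.5 + -0.75·sin(-1.3090)·1.0 = -0.7756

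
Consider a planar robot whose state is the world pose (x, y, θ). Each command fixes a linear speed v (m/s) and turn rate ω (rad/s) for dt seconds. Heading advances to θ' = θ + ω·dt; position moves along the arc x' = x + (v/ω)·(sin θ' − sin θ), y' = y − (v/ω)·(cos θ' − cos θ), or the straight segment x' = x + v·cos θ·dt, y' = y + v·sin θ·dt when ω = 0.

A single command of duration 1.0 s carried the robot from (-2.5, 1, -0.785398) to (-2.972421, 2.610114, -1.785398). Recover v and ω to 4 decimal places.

Δθ = -1.785398 − -0.785398 = -1.000000
ω = Δθ/dt = -1.000000/1.0 = -1.0000
R = −Δy/(cos θ' − cos θ) = 1.7500
v = R·ω = 1.7500·-1.0000 = -1.7500

v = -1.7500, ω = -1.0000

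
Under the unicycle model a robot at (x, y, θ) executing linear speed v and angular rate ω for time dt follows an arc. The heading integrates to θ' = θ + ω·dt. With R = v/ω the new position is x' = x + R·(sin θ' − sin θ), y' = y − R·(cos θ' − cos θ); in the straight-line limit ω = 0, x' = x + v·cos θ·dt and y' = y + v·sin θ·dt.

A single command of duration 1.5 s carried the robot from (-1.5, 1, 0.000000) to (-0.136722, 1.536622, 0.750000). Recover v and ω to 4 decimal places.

v = 1.0000, ω = 0.5000

Δθ = 0.750000 − 0.000000 = 0.750000
ω = Δθ/dt = 0.750000/1.5 = 0.5000
R = Δx/(sin θ' − sin θ) = 2.0000
v = R·ω = 2.0000·0.5000 = 1.0000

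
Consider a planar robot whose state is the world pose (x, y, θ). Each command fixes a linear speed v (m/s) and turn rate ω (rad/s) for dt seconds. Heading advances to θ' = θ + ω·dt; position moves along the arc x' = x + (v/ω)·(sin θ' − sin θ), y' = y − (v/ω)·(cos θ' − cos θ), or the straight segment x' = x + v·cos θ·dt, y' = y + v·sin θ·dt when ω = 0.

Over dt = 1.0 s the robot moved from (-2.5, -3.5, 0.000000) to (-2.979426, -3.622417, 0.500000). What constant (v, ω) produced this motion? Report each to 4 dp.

Δθ = 0.500000 − 0.000000 = 0.500000
ω = Δθ/dt = 0.500000/1.0 = 0.5000
R = Δx/(sin θ' − sin θ) = -1.0000
v = R·ω = -1.0000·0.5000 = -0.5000

v = -0.5000, ω = 0.5000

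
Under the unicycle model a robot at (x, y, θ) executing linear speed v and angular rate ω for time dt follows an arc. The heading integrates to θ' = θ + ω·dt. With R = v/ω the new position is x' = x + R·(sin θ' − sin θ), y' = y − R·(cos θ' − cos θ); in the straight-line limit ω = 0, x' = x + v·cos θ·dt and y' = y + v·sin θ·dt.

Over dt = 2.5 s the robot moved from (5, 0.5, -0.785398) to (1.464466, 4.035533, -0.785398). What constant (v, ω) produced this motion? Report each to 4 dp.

v = -2.0000, ω = 0.0000

Δθ = -0.785398 − -0.785398 = 0.000000
ω = Δθ/dt = 0.000000/2.5 = 0.0000
ω = 0 → v = (Δx·cos θ + Δy·sin θ)/dt = -2.0000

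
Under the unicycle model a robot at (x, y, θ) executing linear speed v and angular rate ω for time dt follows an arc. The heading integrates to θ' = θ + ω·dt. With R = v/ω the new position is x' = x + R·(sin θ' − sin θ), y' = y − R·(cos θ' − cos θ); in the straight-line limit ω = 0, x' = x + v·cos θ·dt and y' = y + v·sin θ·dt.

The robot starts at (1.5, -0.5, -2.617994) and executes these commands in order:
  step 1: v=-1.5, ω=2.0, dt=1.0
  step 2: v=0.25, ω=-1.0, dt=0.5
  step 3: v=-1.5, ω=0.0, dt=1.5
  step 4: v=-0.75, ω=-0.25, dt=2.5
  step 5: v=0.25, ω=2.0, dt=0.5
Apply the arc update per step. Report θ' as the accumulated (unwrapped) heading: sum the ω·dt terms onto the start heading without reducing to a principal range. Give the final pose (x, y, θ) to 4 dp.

(0.4358, 4.4027, -0.7430)

step 1: θ'=-0.6180 (R=-0.7500) → pose (1.5596, 0.7608, -0.6180)
step 2: θ'=-1.1180 (R=-0.2500) → pose (1.6395, 0.6664, -1.1180)
step 3: θ'=-1.1180 (straight) → pose (0.6552, 2.6897, -1.1180)
step 4: θ'=-1.7430 (R=3.0000) → pose (0.3972, 4.5162, -1.7430)
step 5: θ'=-0.7430 (R=0.1250) → pose (0.4358, 4.4027, -0.7430)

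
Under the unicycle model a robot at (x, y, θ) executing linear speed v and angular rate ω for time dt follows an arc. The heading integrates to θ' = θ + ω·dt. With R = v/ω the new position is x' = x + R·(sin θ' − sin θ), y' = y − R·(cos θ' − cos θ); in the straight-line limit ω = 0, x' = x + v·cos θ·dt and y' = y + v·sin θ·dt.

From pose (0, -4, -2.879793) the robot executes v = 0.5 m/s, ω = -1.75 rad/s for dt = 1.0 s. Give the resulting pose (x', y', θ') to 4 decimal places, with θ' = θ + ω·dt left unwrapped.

θ' = -2.8798 + -1.75·1.0 = -4.6298
R = v/ω = 0.5/-1.75 = -0.2857
x' = 0 + -0.2857·(sin -4.6298 − sin -2.8798) = -0.3587
y' = -4 − -0.2857·(cos -4.6298 − cos -2.8798) = -3.7476

(-0.3587, -3.7476, -4.6298)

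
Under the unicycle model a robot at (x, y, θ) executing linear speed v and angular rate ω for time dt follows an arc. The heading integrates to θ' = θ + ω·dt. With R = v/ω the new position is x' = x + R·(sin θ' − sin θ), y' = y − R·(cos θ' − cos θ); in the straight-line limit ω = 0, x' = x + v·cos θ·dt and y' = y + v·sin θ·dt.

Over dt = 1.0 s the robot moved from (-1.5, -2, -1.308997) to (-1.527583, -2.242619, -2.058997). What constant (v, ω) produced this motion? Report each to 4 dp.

v = 0.2500, ω = -0.7500

Δθ = -2.058997 − -1.308997 = -0.750000
ω = Δθ/dt = -0.750000/1.0 = -0.7500
R = −Δy/(cos θ' − cos θ) = -0.3333
v = R·ω = -0.3333·-0.7500 = 0.2500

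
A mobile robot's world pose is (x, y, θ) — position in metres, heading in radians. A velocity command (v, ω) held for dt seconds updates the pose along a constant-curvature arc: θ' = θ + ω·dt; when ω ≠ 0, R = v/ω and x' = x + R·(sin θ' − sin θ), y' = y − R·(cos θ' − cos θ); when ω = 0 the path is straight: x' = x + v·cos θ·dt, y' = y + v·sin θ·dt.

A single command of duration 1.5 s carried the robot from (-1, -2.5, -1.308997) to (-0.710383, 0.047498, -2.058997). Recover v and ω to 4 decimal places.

v = -1.7500, ω = -0.5000

Δθ = -2.058997 − -1.308997 = -0.750000
ω = Δθ/dt = -0.750000/1.5 = -0.5000
R = −Δy/(cos θ' − cos θ) = 3.5000
v = R·ω = 3.5000·-0.5000 = -1.7500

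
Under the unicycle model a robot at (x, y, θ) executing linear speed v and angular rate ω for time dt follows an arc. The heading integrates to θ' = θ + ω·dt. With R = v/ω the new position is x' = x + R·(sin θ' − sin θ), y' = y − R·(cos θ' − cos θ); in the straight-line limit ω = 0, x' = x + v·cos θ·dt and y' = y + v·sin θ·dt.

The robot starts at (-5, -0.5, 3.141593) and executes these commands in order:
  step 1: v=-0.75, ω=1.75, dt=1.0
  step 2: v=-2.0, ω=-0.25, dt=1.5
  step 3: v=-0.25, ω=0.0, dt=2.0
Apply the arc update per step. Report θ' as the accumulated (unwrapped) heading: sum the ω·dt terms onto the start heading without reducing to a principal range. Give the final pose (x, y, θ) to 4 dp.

(-4.4563, 3.4778, 4.5166)

step 1: θ'=4.8916 (R=-0.4286) → pose (-4.5783, 0.0050, 4.8916)
step 2: θ'=4.5166 (R=8.0000) → pose (-4.5535, 2.9873, 4.5166)
step 3: θ'=4.5166 (straight) → pose (-4.4563, 3.4778, 4.5166)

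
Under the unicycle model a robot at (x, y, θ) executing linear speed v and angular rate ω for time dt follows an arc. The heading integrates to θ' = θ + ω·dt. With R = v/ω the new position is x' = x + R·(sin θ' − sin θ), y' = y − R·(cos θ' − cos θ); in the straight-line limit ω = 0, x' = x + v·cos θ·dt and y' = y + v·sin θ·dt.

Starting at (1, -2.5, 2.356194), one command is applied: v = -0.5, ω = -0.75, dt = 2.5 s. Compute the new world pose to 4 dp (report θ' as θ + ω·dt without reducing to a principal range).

(0.8372, -3.5624, 0.4812)

θ' = 2.3562 + -0.75·2.5 = 0.4812
R = v/ω = -0.5/-0.75 = 0.6667
x' = 1 + 0.6667·(sin 0.4812 − sin 2.3562) = 0.8372
y' = -2.5 − 0.6667·(cos 0.4812 − cos 2.3562) = -3.5624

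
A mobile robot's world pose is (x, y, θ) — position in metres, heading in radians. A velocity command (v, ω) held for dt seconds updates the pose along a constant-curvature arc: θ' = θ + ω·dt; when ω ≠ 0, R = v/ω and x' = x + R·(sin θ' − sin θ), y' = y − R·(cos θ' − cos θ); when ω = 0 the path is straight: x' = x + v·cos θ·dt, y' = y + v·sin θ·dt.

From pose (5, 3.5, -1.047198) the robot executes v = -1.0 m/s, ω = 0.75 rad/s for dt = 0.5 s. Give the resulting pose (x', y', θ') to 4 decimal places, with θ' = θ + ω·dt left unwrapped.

(4.6756, 3.8766, -0.6722)

θ' = -1.0472 + 0.75·0.5 = -0.6722
R = v/ω = -1.0/0.75 = -1.3333
x' = 5 + -1.3333·(sin -0.6722 − sin -1.0472) = 4.6756
y' = 3.5 − -1.3333·(cos -0.6722 − cos -1.0472) = 3.8766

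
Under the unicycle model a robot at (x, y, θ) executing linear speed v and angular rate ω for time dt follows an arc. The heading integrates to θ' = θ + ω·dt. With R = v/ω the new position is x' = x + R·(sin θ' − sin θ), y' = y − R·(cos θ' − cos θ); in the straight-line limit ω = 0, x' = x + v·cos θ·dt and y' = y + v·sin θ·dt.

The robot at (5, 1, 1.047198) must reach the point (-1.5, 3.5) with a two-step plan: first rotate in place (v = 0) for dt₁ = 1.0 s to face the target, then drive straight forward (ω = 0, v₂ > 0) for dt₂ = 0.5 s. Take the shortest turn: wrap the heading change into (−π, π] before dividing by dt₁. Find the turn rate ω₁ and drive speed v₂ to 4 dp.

heading to target = atan2(3.5−1, -1.5−5) = 2.7744
Δθ = wrap(2.7744 − 1.0472) = 1.7272; ω₁ = Δθ/dt₁ = 1.7272
distance = √((-1.5−5)² + (3.5−1)²) = 6.9642; v₂ = distance/dt₂ = 13.9284

ω₁ = 1.7272, v₂ = 13.9284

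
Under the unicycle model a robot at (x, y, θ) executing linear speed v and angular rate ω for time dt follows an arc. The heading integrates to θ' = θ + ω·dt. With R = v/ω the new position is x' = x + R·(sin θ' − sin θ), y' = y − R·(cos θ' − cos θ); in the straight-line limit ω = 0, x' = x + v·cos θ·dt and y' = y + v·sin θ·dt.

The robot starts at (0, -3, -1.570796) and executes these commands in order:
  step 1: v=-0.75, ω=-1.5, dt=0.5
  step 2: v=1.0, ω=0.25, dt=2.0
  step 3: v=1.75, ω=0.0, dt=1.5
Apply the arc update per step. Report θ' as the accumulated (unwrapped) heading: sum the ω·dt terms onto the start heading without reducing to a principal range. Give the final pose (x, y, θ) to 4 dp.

step 1: θ'=-2.3208 (R=0.5000) → pose (0.1342, -2.6592, -2.3208)
step 2: θ'=-1.8208 (R=4.0000) → pose (-0.8147, -4.3961, -1.8208)
step 3: θ'=-1.8208 (straight) → pose (-1.4642, -6.9395, -1.8208)

(-1.4642, -6.9395, -1.8208)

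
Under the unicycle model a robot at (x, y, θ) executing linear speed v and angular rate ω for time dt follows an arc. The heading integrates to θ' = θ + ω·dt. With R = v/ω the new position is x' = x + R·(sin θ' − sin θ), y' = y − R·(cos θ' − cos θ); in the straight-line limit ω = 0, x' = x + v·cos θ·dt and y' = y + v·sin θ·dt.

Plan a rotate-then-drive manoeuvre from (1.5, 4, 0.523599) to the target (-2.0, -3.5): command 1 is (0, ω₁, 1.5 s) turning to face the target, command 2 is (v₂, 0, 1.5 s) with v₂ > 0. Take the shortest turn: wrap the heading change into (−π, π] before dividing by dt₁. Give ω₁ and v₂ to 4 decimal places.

ω₁ = -1.6873, v₂ = 5.5176

heading to target = atan2(-3.5−4, -2−1.5) = -2.0074
Δθ = wrap(-2.0074 − 0.5236) = -2.5310; ω₁ = Δθ/dt₁ = -1.6873
distance = √((-2−1.5)² + (-3.5−4)²) = 8.2765; v₂ = distance/dt₂ = 5.5176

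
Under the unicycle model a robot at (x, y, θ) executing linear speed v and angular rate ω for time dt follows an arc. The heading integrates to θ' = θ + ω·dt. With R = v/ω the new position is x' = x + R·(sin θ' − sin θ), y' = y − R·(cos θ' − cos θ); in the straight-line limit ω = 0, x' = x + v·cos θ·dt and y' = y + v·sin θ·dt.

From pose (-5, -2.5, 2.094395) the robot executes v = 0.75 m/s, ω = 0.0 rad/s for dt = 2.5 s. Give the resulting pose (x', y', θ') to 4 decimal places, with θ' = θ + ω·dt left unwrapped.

(-5.9375, -0.8762, 2.0944)

θ' = 2.0944 + 0.0·2.5 = 2.0944
ω = 0 → straight: x' = -5 + 0.75·cos(2.0944)·2.5 = -5.9375
y' = -2.5 + 0.75·sin(2.0944)·2.5 = -0.8762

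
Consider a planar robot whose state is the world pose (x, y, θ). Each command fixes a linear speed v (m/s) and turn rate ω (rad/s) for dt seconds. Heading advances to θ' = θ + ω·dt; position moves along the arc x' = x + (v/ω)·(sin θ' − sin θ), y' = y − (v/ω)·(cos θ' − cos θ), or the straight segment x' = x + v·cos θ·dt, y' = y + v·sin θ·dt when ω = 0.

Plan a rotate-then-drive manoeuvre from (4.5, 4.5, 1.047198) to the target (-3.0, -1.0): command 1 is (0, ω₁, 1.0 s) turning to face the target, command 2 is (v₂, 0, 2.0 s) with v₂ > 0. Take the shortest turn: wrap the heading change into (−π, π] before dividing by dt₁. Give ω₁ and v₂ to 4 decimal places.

ω₁ = 2.7271, v₂ = 4.6503

heading to target = atan2(-1−4.5, -3−4.5) = -2.5088
Δθ = wrap(-2.5088 − 1.0472) = 2.7271; ω₁ = Δθ/dt₁ = 2.7271
distance = √((-3−4.5)² + (-1−4.5)²) = 9.3005; v₂ = distance/dt₂ = 4.6503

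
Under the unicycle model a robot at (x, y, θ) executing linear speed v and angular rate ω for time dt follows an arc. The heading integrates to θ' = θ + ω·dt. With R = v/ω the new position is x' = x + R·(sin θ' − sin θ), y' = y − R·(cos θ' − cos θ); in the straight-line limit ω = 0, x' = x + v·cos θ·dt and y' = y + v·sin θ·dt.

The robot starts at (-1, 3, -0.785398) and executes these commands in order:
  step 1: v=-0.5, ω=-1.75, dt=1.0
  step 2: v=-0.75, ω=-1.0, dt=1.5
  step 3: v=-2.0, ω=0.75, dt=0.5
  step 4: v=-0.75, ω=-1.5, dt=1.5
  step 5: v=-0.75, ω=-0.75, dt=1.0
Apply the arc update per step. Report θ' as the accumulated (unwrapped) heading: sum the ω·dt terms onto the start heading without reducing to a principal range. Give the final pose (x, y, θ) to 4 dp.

step 1: θ'=-2.5354 (R=0.2857) → pose (-0.9608, 3.4368, -2.5354)
step 2: θ'=-4.0354 (R=0.7500) → pose (0.0512, 3.2903, -4.0354)
step 3: θ'=-3.6604 (R=-2.6667) → pose (0.8075, 2.6451, -3.6604)
step 4: θ'=-5.9104 (R=0.5000) → pose (0.7417, 1.7452, -5.9104)
step 5: θ'=-6.6604 (R=1.0000) → pose (0.0091, 1.7468, -6.6604)

(0.0091, 1.7468, -6.6604)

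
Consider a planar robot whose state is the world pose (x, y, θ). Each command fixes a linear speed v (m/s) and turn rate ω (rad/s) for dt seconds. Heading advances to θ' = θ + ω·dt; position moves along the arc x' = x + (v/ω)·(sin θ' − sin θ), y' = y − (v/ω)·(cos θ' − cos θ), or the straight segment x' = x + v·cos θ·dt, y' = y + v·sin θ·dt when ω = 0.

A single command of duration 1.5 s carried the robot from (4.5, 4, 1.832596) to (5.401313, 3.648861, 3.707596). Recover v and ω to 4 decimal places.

v = -0.7500, ω = 1.2500

Δθ = 3.707596 − 1.832596 = 1.875000
ω = Δθ/dt = 1.875000/1.5 = 1.2500
R = Δx/(sin θ' − sin θ) = -0.6000
v = R·ω = -0.6000·1.2500 = -0.7500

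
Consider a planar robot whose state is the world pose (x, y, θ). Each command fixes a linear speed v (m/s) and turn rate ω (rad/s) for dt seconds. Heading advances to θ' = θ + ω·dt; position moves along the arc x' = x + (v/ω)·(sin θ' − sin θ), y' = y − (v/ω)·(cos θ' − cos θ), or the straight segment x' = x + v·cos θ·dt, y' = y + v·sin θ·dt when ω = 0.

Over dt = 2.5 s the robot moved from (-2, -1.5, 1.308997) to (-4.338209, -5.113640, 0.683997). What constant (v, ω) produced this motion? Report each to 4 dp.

v = -1.7500, ω = -0.2500

Δθ = 0.683997 − 1.308997 = -0.625000
ω = Δθ/dt = -0.625000/2.5 = -0.2500
R = −Δy/(cos θ' − cos θ) = 7.0000
v = R·ω = 7.0000·-0.2500 = -1.7500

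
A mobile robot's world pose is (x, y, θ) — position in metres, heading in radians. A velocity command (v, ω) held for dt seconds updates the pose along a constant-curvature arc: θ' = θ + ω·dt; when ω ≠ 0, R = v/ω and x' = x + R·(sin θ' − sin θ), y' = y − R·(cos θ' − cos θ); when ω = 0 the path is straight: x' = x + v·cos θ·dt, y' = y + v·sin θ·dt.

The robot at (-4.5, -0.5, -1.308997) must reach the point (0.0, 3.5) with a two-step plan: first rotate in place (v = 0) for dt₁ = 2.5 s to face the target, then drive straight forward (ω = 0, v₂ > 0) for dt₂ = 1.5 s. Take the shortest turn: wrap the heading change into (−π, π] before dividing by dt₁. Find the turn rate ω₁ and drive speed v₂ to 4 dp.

ω₁ = 0.8143, v₂ = 4.0139

heading to target = atan2(3.5−-0.5, 0−-4.5) = 0.7266
Δθ = wrap(0.7266 − -1.3090) = 2.0356; ω₁ = Δθ/dt₁ = 0.8143
distance = √((0−-4.5)² + (3.5−-0.5)²) = 6.0208; v₂ = distance/dt₂ = 4.0139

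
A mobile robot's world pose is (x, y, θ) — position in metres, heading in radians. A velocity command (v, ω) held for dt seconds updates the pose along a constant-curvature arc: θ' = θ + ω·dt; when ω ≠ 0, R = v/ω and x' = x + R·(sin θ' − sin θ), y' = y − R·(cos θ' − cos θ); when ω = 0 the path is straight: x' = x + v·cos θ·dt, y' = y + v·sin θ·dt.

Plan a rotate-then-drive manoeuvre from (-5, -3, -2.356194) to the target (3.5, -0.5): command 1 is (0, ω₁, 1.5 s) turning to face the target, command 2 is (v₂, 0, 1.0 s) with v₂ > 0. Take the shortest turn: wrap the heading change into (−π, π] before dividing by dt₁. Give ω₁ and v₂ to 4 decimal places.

ω₁ = 1.7615, v₂ = 8.8600

heading to target = atan2(-0.5−-3, 3.5−-5) = 0.2861
Δθ = wrap(0.2861 − -2.3562) = 2.6422; ω₁ = Δθ/dt₁ = 1.7615
distance = √((3.5−-5)² + (-0.5−-3)²) = 8.8600; v₂ = distance/dt₂ = 8.8600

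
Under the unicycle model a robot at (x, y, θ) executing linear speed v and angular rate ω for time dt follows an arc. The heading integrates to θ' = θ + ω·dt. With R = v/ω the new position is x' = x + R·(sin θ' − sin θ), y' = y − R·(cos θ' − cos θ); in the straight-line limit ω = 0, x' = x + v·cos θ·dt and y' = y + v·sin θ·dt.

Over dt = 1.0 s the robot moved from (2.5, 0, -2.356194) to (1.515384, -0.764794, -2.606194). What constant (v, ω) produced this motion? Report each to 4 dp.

v = 1.2500, ω = -0.2500

Δθ = -2.606194 − -2.356194 = -0.250000
ω = Δθ/dt = -0.250000/1.0 = -0.2500
R = Δx/(sin θ' − sin θ) = -5.0000
v = R·ω = -5.0000·-0.2500 = 1.2500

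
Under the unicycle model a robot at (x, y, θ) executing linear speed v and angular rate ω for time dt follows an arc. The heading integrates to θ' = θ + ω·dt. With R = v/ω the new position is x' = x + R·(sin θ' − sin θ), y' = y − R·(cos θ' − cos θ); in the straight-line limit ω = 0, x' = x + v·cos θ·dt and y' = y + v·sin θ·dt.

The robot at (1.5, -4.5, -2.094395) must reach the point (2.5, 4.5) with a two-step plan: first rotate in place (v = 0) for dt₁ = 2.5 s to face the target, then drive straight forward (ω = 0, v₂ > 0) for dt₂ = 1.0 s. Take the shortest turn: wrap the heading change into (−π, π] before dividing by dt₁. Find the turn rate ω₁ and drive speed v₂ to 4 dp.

heading to target = atan2(4.5−-4.5, 2.5−1.5) = 1.4601
Δθ = wrap(1.4601 − -2.0944) = -2.7287; ω₁ = Δθ/dt₁ = -1.0915
distance = √((2.5−1.5)² + (4.5−-4.5)²) = 9.0554; v₂ = distance/dt₂ = 9.0554

ω₁ = -1.0915, v₂ = 9.0554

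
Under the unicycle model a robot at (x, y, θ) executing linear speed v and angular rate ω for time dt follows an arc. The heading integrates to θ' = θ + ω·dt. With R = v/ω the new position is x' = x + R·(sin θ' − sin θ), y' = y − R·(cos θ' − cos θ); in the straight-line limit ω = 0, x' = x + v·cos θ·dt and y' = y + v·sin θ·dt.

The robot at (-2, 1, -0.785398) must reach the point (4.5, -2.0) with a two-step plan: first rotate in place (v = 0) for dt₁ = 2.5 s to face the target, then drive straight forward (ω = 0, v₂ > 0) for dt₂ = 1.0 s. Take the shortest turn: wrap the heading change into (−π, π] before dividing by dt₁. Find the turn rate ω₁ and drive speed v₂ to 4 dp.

ω₁ = 0.1412, v₂ = 7.1589

heading to target = atan2(-2−1, 4.5−-2) = -0.4324
Δθ = wrap(-0.4324 − -0.7854) = 0.3530; ω₁ = Δθ/dt₁ = 0.1412
distance = √((4.5−-2)² + (-2−1)²) = 7.1589; v₂ = distance/dt₂ = 7.1589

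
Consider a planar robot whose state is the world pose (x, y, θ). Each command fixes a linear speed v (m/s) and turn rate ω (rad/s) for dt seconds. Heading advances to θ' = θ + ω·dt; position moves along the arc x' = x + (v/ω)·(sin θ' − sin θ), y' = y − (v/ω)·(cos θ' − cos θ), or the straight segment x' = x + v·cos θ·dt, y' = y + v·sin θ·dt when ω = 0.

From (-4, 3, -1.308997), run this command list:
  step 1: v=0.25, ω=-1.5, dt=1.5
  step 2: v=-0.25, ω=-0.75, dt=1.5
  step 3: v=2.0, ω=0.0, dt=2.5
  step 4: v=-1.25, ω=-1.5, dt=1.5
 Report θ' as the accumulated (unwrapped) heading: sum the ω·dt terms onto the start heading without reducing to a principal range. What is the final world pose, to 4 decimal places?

(-5.5103, 6.8206, -6.9340)

step 1: θ'=-3.5590 (R=-0.1667) → pose (-4.2286, 2.8045, -3.5590)
step 2: θ'=-4.6840 (R=0.3333) → pose (-4.0305, 2.5093, -4.6840)
step 3: θ'=-4.6840 (straight) → pose (-4.1724, 7.5072, -4.6840)
step 4: θ'=-6.9340 (R=0.8333) → pose (-5.5103, 6.8206, -6.9340)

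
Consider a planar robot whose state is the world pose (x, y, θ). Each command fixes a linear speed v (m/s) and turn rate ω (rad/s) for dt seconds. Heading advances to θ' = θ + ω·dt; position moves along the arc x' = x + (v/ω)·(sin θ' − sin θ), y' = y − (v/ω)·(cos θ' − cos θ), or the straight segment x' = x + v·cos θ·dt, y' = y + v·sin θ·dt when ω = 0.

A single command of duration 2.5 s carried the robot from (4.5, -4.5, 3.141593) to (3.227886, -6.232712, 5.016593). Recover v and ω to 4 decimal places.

v = 1.0000, ω = 0.7500

Δθ = 5.016593 − 3.141593 = 1.875000
ω = Δθ/dt = 1.875000/2.5 = 0.7500
R = −Δy/(cos θ' − cos θ) = 1.3333
v = R·ω = 1.3333·0.7500 = 1.0000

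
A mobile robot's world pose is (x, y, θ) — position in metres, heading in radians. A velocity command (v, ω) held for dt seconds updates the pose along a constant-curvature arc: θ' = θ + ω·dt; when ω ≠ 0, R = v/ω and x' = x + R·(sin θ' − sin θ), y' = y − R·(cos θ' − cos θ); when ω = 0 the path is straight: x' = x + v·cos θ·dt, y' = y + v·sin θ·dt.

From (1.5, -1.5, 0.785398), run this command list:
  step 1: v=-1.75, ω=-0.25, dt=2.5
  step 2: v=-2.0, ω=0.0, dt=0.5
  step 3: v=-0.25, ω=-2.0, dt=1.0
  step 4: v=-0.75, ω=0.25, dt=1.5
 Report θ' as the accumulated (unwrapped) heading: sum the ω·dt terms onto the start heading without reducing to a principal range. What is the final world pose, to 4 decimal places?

(-3.3686, -2.3488, -1.4646)

step 1: θ'=0.1604 (R=7.0000) → pose (-2.3318, -3.4604, 0.1604)
step 2: θ'=0.1604 (straight) → pose (-3.3189, -3.6201, 0.1604)
step 3: θ'=-1.8396 (R=0.1250) → pose (-3.4594, -3.4635, -1.8396)
step 4: θ'=-1.4646 (R=-3.0000) → pose (-3.3686, -2.3488, -1.4646)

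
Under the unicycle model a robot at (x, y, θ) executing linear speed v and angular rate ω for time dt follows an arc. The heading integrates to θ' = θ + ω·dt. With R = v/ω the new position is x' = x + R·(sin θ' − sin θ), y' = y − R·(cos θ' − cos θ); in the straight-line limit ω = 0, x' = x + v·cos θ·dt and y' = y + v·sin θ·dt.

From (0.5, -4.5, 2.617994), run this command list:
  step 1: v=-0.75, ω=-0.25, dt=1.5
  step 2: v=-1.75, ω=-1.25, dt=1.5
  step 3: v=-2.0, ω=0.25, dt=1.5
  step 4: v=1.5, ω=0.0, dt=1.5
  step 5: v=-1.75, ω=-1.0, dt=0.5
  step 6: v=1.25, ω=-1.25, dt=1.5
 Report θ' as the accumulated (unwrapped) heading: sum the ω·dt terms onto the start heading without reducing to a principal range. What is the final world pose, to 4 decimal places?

step 1: θ'=2.2430 (R=3.0000) → pose (1.3474, -5.2300, 2.2430)
step 2: θ'=0.3680 (R=1.4000) → pose (0.7556, -7.4080, 0.3680)
step 3: θ'=0.7430 (R=-8.0000) → pose (-1.7784, -8.9809, 0.7430)
step 4: θ'=0.7430 (straight) → pose (-0.1214, -7.4587, 0.7430)
step 5: θ'=0.2430 (R=1.7500) → pose (-0.8842, -7.8685, 0.2430)
step 6: θ'=-1.6320 (R=-1.0000) → pose (0.3545, -8.9003, -1.6320)

(0.3545, -8.9003, -1.6320)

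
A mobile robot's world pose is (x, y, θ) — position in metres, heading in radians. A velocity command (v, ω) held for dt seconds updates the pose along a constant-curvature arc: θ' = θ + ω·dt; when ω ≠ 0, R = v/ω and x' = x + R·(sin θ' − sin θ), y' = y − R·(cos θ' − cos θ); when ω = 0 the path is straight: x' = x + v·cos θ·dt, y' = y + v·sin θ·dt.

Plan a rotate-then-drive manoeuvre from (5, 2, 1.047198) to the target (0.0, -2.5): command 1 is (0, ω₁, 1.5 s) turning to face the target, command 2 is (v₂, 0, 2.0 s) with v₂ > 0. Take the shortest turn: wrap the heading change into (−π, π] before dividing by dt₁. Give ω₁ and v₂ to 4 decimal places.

heading to target = atan2(-2.5−2, 0−5) = -2.4088
Δθ = wrap(-2.4088 − 1.0472) = 2.8272; ω₁ = Δθ/dt₁ = 1.8848
distance = √((0−5)² + (-2.5−2)²) = 6.7268; v₂ = distance/dt₂ = 3.3634

ω₁ = 1.8848, v₂ = 3.3634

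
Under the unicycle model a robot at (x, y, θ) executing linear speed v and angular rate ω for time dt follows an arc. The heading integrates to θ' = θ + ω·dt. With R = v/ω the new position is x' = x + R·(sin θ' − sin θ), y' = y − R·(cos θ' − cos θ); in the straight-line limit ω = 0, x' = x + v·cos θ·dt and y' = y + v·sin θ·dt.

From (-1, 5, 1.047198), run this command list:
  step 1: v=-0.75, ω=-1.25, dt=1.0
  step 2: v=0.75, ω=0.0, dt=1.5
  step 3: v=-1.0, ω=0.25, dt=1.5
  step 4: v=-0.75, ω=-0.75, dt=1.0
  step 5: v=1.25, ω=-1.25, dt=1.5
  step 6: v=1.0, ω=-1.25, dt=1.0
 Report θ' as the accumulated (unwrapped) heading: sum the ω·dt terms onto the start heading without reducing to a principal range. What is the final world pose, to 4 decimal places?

step 1: θ'=-0.2028 (R=0.6000) → pose (-1.6405, 4.7123, -0.2028)
step 2: θ'=-0.2028 (straight) → pose (-0.5385, 4.4857, -0.2028)
step 3: θ'=0.1722 (R=-4.0000) → pose (-2.0296, 4.5085, 0.1722)
step 4: θ'=-0.5778 (R=1.0000) → pose (-2.7471, 4.6561, -0.5778)
step 5: θ'=-2.4528 (R=-1.0000) → pose (-2.6577, 3.0464, -2.4528)
step 6: θ'=-3.7028 (R=-0.8000) → pose (-3.5919, 2.9867, -3.7028)

(-3.5919, 2.9867, -3.7028)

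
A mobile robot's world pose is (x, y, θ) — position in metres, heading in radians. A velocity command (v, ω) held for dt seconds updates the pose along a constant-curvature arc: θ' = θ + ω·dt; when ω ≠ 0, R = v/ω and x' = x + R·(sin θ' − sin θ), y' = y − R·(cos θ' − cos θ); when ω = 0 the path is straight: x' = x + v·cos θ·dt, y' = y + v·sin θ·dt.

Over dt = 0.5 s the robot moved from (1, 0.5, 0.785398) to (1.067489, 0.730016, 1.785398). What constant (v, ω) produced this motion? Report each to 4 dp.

v = 0.5000, ω = 2.0000

Δθ = 1.785398 − 0.785398 = 1.000000
ω = Δθ/dt = 1.000000/0.5 = 2.0000
R = −Δy/(cos θ' − cos θ) = 0.2500
v = R·ω = 0.2500·2.0000 = 0.5000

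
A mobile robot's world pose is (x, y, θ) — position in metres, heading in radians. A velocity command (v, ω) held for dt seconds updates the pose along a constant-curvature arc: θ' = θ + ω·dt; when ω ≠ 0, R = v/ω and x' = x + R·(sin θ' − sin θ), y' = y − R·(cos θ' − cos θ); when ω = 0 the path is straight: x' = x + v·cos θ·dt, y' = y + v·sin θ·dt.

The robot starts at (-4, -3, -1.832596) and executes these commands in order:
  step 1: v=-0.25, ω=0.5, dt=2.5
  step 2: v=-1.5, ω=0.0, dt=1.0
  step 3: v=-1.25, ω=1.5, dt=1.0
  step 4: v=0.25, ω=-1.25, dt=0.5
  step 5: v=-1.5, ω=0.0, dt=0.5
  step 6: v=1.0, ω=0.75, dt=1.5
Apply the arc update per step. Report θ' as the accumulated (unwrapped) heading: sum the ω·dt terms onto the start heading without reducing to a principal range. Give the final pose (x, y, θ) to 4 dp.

(-6.2643, -0.8903, 1.4174)

step 1: θ'=-0.5826 (R=-0.5000) → pose (-4.2079, -2.4531, -0.5826)
step 2: θ'=-0.5826 (straight) → pose (-5.4604, -1.6278, -0.5826)
step 3: θ'=0.9174 (R=-0.8333) → pose (-6.5806, -1.8171, 0.9174)
step 4: θ'=0.2924 (R=-0.2000) → pose (-6.4795, -1.7471, 0.2924)
step 5: θ'=0.2924 (straight) → pose (-7.1976, -1.9633, 0.2924)
step 6: θ'=1.4174 (R=1.3333) → pose (-6.2643, -0.8903, 1.4174)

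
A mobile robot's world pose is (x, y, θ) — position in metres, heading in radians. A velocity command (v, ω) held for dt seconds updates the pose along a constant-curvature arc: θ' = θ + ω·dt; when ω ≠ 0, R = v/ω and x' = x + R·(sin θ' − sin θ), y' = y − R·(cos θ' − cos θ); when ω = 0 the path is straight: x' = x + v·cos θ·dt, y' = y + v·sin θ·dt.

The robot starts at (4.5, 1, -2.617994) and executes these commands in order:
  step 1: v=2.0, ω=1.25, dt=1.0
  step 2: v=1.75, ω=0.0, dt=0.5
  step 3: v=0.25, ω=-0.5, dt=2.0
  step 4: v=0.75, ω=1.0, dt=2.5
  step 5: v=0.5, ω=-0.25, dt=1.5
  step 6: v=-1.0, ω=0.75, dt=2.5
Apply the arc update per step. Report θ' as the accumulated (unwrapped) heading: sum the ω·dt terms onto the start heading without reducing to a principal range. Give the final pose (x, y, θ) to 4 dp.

(3.4842, -4.7205, 1.6320)

step 1: θ'=-1.3680 (R=1.6000) → pose (3.7328, -0.7079, -1.3680)
step 2: θ'=-1.3680 (straight) → pose (3.9090, -1.5650, -1.3680)
step 3: θ'=-2.3680 (R=-0.5000) → pose (3.7686, -2.0234, -2.3680)
step 4: θ'=0.1320 (R=0.7500) → pose (4.3914, -3.3034, 0.1320)
step 5: θ'=-0.2430 (R=-2.0000) → pose (5.1359, -3.3448, -0.2430)
step 6: θ'=1.6320 (R=-1.3333) → pose (3.4842, -4.7205, 1.6320)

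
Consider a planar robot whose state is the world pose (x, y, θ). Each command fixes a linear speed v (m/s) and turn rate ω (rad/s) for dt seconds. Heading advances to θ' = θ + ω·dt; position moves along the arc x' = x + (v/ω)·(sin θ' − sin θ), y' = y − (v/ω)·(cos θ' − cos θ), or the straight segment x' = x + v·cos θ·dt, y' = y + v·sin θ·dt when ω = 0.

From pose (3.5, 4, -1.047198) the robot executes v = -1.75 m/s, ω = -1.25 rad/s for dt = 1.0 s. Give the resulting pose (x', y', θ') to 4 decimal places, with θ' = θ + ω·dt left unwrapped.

θ' = -1.0472 + -1.25·1.0 = -2.2972
R = v/ω = -1.75/-1.25 = 1.4000
x' = 3.5 + 1.4000·(sin -2.2972 − sin -1.0472) = 3.6658
y' = 4 − 1.4000·(cos -2.2972 − cos -1.0472) = 5.6299

(3.6658, 5.6299, -2.2972)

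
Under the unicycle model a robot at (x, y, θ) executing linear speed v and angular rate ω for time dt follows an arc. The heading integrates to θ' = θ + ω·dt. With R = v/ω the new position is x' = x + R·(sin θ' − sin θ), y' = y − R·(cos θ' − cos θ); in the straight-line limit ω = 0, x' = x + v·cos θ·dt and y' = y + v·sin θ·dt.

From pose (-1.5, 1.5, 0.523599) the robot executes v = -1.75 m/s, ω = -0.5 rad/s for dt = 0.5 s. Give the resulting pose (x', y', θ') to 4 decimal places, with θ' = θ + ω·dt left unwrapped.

(-2.3043, 1.1613, 0.2736)

θ' = 0.5236 + -0.5·0.5 = 0.2736
R = v/ω = -1.75/-0.5 = 3.5000
x' = -1.5 + 3.5000·(sin 0.2736 − sin 0.5236) = -2.3043
y' = 1.5 − 3.5000·(cos 0.2736 − cos 0.5236) = 1.1613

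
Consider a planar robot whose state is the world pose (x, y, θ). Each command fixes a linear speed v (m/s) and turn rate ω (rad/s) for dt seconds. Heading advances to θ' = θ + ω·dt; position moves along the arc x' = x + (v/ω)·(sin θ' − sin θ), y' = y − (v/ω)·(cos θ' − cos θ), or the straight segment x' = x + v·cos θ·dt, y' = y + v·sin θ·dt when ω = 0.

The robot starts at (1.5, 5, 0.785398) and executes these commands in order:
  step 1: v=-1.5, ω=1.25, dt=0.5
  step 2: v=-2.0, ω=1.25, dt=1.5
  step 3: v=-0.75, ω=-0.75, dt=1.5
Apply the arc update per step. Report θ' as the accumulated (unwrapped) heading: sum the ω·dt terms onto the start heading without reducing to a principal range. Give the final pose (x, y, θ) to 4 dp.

(3.9472, 2.0705, 2.1604)

step 1: θ'=1.4104 (R=-1.2000) → pose (1.1639, 4.3431, 1.4104)
step 2: θ'=3.2854 (R=-1.6000) → pose (2.9727, 2.5041, 3.2854)
step 3: θ'=2.1604 (R=1.0000) → pose (3.9472, 2.0705, 2.1604)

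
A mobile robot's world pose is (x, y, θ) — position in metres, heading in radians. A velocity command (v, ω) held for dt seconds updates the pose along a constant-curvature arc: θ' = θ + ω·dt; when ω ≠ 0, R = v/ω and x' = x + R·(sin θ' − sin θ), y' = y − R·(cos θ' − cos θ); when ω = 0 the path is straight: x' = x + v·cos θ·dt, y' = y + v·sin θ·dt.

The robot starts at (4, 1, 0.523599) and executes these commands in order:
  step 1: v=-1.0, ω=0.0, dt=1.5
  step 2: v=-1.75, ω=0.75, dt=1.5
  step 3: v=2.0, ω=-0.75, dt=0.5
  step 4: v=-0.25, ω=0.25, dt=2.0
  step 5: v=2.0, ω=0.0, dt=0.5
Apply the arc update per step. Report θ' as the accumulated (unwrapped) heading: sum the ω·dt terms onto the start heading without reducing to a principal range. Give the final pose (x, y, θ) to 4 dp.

step 1: θ'=0.5236 (straight) → pose (2.7010, 0.2500, 0.5236)
step 2: θ'=1.6486 (R=-2.3333) → pose (1.5414, -1.9521, 1.6486)
step 3: θ'=1.2736 (R=-2.6667) → pose (1.6502, -0.9639, 1.2736)
step 4: θ'=1.7736 (R=-1.0000) → pose (1.6268, -1.4582, 1.7736)
step 5: θ'=1.7736 (straight) → pose (1.4254, -0.4787, 1.7736)

(1.4254, -0.4787, 1.7736)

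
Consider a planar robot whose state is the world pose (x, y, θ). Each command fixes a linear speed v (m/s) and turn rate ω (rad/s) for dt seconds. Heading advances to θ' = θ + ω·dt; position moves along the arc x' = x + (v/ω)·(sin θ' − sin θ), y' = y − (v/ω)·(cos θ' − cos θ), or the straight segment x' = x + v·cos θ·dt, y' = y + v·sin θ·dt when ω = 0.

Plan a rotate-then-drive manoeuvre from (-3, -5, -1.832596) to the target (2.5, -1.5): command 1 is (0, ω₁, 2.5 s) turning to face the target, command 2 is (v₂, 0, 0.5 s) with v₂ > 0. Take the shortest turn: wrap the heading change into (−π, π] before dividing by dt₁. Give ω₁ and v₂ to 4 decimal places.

ω₁ = 0.9597, v₂ = 13.0384

heading to target = atan2(-1.5−-5, 2.5−-3) = 0.5667
Δθ = wrap(0.5667 − -1.8326) = 2.3993; ω₁ = Δθ/dt₁ = 0.9597
distance = √((2.5−-3)² + (-1.5−-5)²) = 6.5192; v₂ = distance/dt₂ = 13.0384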